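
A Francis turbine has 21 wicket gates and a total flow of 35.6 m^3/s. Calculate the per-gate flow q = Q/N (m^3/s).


q = 35.6 / 21 = 1.6952 m^3/s


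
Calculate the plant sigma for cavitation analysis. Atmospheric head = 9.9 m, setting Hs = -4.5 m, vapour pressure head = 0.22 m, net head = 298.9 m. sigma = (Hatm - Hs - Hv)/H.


sigma = (9.9 - (-4.5) - 0.22) / 298.9 = 0.0474


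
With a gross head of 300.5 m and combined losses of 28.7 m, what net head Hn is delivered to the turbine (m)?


Hn = 300.5 - 28.7 = 271.8000 m


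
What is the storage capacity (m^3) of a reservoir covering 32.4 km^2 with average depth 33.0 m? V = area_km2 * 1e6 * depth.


V = 32.4 * 1e6 * 33.0 = 1.0692e+09 m^3


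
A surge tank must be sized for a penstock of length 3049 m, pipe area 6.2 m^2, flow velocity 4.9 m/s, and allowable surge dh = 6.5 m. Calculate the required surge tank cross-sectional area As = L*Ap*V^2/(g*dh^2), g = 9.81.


As = 3049 * 6.2 * 4.9^2 / (9.81 * 6.5^2) = 1095.0793 m^2


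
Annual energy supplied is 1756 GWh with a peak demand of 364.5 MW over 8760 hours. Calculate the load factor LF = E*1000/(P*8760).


LF = 1756 * 1000 / (364.5 * 8760) = 0.5499


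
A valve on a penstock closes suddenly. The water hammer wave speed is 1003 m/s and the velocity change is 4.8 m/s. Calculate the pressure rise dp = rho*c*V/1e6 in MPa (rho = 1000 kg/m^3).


dp = 1000 * 1003 * 4.8 / 1e6 = 4.8144 MPa


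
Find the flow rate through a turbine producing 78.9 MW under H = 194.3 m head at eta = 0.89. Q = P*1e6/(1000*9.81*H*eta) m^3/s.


Q = 78.9 * 1e6 / (1000 * 9.81 * 194.3 * 0.89) = 46.5099 m^3/s


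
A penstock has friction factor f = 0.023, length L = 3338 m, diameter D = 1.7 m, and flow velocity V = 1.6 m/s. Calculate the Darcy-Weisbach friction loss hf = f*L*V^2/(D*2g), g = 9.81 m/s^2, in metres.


hf = 0.023 * 3338 * 1.6^2 / (1.7 * 2 * 9.81) = 5.8926 m


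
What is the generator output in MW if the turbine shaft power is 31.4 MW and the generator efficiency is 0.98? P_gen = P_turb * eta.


P_gen = 31.4 * 0.98 = 30.7720 MW


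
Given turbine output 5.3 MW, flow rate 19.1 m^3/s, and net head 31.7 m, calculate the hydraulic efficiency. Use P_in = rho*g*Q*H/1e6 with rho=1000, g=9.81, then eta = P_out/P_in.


P_in = 1000 * 9.81 * 19.1 * 31.7 / 1e6 = 5.9397 MW
eta = 5.3 / 5.9397 = 0.8923


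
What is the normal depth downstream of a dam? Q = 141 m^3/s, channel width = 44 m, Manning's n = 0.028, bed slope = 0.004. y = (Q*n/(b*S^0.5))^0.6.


y = (141 * 0.028 / (44 * 0.004^0.5))^0.6 = 1.2335 m


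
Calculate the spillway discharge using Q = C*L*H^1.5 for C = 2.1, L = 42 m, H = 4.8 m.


Q = 2.1 * 42 * 4.8^1.5 = 927.5353 m^3/s


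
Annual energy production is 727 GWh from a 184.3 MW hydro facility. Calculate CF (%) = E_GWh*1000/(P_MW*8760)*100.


CF = 727 * 1000 / (184.3 * 8760) * 100 = 45.0303 %


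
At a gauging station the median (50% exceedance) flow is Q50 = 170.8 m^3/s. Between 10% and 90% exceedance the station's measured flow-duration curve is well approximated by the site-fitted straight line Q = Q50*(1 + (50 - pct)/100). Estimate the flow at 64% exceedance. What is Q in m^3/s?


Q = 170.8 * (1 + (50 - 64)/100) = 146.8880 m^3/s


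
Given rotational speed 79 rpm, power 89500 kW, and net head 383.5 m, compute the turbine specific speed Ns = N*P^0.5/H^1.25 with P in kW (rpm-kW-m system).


Ns = 79 * 89500^0.5 / 383.5^1.25 = 13.9262


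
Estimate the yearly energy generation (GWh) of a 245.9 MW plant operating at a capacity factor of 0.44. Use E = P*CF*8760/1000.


E = 245.9 * 0.44 * 8760 / 1000 = 947.7970 GWh


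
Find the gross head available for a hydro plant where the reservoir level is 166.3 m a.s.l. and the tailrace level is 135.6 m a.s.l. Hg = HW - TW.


Hg = 166.3 - 135.6 = 30.7000 m


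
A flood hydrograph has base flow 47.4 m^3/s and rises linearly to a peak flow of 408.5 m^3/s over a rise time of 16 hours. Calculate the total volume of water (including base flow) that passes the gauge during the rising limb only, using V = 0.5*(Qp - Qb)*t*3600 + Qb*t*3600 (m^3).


V = 0.5*(408.5 - 47.4)*16*3600 + 47.4*16*3600 = 1.3130e+07 m^3


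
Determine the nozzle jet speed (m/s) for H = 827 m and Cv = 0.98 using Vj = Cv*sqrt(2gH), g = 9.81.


Vj = 0.98 * sqrt(2*9.81*827) = 124.8327 m/s


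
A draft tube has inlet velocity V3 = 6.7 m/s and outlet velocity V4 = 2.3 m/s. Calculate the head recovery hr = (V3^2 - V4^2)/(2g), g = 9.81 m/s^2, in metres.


hr = (6.7^2 - 2.3^2) / (2*9.81) = 2.0183 m


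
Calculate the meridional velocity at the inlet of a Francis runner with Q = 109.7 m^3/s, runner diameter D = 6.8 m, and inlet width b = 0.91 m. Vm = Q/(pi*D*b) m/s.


Vm = 109.7 / (pi * 6.8 * 0.91) = 5.6430 m/s


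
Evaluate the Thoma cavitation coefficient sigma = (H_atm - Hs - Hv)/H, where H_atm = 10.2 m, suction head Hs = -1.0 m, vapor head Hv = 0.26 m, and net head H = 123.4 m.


sigma = (10.2 - (-1.0) - 0.26) / 123.4 = 0.0887


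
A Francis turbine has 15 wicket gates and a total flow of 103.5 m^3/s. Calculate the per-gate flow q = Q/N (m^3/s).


q = 103.5 / 15 = 6.9000 m^3/s


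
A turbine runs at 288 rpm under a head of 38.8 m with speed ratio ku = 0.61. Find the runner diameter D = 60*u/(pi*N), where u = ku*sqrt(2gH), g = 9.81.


u = 0.61 * sqrt(2*9.81*38.8) = 16.8304 m/s
D = 60 * 16.8304 / (pi * 288) = 1.1161 m


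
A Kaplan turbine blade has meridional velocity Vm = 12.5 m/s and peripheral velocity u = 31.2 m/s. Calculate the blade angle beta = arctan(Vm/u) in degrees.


beta = arctan(12.5 / 31.2) = 21.8331 degrees


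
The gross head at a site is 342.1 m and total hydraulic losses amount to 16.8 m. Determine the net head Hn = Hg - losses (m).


Hn = 342.1 - 16.8 = 325.3000 m


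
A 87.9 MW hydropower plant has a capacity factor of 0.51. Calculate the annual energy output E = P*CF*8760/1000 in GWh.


E = 87.9 * 0.51 * 8760 / 1000 = 392.7020 GWh


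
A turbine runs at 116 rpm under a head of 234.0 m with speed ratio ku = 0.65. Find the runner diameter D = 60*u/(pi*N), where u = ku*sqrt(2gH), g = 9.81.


u = 0.65 * sqrt(2*9.81*234.0) = 44.0424 m/s
D = 60 * 44.0424 / (pi * 116) = 7.2513 m


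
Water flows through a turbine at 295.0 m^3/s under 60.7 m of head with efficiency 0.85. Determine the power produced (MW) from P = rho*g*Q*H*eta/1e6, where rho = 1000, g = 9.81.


P = 1000 * 9.81 * 295.0 * 60.7 * 0.85 / 1e6 = 149.3134 MW


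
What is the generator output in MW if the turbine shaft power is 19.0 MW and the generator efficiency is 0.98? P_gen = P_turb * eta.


P_gen = 19.0 * 0.98 = 18.6200 MW


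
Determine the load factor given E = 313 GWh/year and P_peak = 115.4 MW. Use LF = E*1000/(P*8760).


LF = 313 * 1000 / (115.4 * 8760) = 0.3096


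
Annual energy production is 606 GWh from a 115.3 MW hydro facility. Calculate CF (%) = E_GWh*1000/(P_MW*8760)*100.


CF = 606 * 1000 / (115.3 * 8760) * 100 = 59.9983 %


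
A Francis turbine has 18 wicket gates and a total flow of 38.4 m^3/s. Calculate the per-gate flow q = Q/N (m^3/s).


q = 38.4 / 18 = 2.1333 m^3/s


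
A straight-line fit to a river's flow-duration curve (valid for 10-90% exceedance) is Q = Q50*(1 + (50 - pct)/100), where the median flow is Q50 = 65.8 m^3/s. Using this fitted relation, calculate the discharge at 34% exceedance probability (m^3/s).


Q = 65.8 * (1 + (50 - 34)/100) = 76.3280 m^3/s


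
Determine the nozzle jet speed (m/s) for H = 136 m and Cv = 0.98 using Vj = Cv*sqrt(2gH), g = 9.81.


Vj = 0.98 * sqrt(2*9.81*136) = 50.6227 m/s


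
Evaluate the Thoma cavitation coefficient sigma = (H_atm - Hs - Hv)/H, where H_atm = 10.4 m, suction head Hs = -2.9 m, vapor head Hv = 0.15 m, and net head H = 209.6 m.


sigma = (10.4 - (-2.9) - 0.15) / 209.6 = 0.0627


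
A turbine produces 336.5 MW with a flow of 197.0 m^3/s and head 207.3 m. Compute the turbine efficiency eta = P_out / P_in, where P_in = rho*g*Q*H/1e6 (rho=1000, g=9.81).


P_in = 1000 * 9.81 * 197.0 * 207.3 / 1e6 = 400.6218 MW
eta = 336.5 / 400.6218 = 0.8399


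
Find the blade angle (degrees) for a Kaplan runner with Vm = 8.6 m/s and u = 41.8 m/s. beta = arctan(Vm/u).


beta = arctan(8.6 / 41.8) = 11.6259 degrees


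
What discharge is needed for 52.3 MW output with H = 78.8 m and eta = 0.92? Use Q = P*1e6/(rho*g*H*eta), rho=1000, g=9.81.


Q = 52.3 * 1e6 / (1000 * 9.81 * 78.8 * 0.92) = 73.5392 m^3/s


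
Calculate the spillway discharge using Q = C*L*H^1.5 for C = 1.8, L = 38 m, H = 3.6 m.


Q = 1.8 * 38 * 3.6^1.5 = 467.2076 m^3/s


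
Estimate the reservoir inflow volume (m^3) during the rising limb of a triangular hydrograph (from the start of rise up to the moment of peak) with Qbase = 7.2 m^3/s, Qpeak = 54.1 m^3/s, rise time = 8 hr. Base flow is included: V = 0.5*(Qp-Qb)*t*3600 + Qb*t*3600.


V = 0.5*(54.1 - 7.2)*8*3600 + 7.2*8*3600 = 882720.0000 m^3


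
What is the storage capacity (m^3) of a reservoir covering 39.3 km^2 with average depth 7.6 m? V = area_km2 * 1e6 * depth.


V = 39.3 * 1e6 * 7.6 = 2.9868e+08 m^3


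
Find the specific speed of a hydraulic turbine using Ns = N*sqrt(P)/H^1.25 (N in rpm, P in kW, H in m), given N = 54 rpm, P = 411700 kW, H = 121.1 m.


Ns = 54 * 411700^0.5 / 121.1^1.25 = 86.2490


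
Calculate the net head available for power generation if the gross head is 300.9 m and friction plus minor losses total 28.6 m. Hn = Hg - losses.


Hn = 300.9 - 28.6 = 272.3000 m


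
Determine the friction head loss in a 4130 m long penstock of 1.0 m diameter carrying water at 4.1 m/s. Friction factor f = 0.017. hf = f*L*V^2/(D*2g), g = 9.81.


hf = 0.017 * 4130 * 4.1^2 / (1.0 * 2 * 9.81) = 60.1544 m


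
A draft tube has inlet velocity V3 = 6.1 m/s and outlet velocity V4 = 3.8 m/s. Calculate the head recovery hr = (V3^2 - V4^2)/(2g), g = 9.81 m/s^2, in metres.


hr = (6.1^2 - 3.8^2) / (2*9.81) = 1.1606 m


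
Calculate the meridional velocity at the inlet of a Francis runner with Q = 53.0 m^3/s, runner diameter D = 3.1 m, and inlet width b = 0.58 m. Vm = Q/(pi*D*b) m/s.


Vm = 53.0 / (pi * 3.1 * 0.58) = 9.3829 m/s


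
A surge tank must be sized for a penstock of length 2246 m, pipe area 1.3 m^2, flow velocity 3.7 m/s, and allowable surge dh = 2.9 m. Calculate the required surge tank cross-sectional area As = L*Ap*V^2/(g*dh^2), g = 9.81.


As = 2246 * 1.3 * 3.7^2 / (9.81 * 2.9^2) = 484.4975 m^2


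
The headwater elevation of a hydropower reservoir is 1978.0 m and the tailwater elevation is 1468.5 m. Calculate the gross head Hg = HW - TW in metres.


Hg = 1978.0 - 1468.5 = 509.5000 m


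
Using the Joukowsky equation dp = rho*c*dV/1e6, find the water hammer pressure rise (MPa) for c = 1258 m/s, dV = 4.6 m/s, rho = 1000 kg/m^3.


dp = 1000 * 1258 * 4.6 / 1e6 = 5.7868 MPa


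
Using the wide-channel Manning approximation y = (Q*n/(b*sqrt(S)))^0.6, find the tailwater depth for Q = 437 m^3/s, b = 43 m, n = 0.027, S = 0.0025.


y = (437 * 0.027 / (43 * 0.0025^0.5))^0.6 = 2.7774 m


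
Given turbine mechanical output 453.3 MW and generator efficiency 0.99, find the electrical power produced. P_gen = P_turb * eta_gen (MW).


P_gen = 453.3 * 0.99 = 448.7670 MW


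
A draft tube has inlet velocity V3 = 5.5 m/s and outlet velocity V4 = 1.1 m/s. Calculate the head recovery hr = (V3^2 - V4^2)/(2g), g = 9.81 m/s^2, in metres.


hr = (5.5^2 - 1.1^2) / (2*9.81) = 1.4801 m


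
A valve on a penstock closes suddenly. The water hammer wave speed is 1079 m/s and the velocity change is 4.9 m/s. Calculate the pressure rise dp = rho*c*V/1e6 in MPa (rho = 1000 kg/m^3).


dp = 1000 * 1079 * 4.9 / 1e6 = 5.2871 MPa


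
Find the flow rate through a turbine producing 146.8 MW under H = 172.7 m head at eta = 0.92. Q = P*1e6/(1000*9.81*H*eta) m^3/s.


Q = 146.8 * 1e6 / (1000 * 9.81 * 172.7 * 0.92) = 94.1839 m^3/s


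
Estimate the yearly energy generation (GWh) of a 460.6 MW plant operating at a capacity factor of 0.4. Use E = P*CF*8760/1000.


E = 460.6 * 0.4 * 8760 / 1000 = 1613.9424 GWh


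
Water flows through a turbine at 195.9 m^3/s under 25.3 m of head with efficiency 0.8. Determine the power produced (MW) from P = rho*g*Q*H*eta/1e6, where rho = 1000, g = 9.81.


P = 1000 * 9.81 * 195.9 * 25.3 * 0.8 / 1e6 = 38.8968 MW


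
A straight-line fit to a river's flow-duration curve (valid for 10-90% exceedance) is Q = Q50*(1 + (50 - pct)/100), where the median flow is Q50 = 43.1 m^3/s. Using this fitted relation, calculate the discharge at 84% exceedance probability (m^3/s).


Q = 43.1 * (1 + (50 - 84)/100) = 28.4460 m^3/s


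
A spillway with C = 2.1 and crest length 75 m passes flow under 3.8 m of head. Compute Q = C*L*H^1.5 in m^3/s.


Q = 2.1 * 75 * 3.8^1.5 = 1166.6913 m^3/s


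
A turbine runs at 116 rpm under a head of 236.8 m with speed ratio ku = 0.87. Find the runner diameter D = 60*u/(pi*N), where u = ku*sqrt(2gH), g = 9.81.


u = 0.87 * sqrt(2*9.81*236.8) = 59.3007 m/s
D = 60 * 59.3007 / (pi * 116) = 9.7634 m


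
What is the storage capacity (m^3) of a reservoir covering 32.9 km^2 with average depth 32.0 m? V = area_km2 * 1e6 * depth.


V = 32.9 * 1e6 * 32.0 = 1.0528e+09 m^3


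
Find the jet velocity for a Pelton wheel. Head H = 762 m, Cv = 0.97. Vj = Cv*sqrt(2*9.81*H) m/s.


Vj = 0.97 * sqrt(2*9.81*762) = 118.6038 m/s


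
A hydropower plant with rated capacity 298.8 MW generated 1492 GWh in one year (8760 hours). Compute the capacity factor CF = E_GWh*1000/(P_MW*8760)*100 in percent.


CF = 1492 * 1000 / (298.8 * 8760) * 100 = 57.0012 %


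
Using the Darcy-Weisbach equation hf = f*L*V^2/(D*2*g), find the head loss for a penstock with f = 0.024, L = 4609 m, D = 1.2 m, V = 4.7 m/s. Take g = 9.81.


hf = 0.024 * 4609 * 4.7^2 / (1.2 * 2 * 9.81) = 103.7847 m


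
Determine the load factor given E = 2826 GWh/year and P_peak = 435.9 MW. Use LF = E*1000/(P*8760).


LF = 2826 * 1000 / (435.9 * 8760) = 0.7401


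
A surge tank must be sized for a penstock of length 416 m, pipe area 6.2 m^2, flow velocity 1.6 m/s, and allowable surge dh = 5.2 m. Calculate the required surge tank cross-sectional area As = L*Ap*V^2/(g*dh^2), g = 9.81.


As = 416 * 6.2 * 1.6^2 / (9.81 * 5.2^2) = 24.8914 m^2


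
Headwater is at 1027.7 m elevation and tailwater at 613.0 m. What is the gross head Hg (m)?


Hg = 1027.7 - 613.0 = 414.7000 m


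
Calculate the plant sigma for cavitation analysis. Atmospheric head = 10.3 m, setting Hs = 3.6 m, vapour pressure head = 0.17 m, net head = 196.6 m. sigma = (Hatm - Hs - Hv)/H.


sigma = (10.3 - 3.6 - 0.17) / 196.6 = 0.0332


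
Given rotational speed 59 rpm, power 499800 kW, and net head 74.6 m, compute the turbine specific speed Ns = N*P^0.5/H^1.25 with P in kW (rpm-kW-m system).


Ns = 59 * 499800^0.5 / 74.6^1.25 = 190.2508


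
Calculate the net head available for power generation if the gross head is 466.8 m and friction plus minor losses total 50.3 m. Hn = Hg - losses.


Hn = 466.8 - 50.3 = 416.5000 m


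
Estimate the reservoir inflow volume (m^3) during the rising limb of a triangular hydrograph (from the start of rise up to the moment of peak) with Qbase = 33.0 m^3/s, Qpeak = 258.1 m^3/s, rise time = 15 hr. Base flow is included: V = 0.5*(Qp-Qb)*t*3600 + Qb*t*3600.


V = 0.5*(258.1 - 33.0)*15*3600 + 33.0*15*3600 = 7.8597e+06 m^3


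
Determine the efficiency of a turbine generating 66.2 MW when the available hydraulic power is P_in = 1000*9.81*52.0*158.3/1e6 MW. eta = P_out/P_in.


P_in = 1000 * 9.81 * 52.0 * 158.3 / 1e6 = 80.7520 MW
eta = 66.2 / 80.7520 = 0.8198


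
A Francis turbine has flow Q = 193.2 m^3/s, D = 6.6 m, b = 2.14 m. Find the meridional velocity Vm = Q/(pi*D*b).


Vm = 193.2 / (pi * 6.6 * 2.14) = 4.3541 m/s


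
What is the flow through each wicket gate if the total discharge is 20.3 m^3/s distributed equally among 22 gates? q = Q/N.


q = 20.3 / 22 = 0.9227 m^3/s


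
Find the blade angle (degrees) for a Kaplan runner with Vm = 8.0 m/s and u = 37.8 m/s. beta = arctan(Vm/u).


beta = arctan(8.0 / 37.8) = 11.9498 degrees


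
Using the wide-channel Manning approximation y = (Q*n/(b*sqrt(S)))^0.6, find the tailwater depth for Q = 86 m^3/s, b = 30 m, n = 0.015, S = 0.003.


y = (86 * 0.015 / (30 * 0.003^0.5))^0.6 = 0.8649 m


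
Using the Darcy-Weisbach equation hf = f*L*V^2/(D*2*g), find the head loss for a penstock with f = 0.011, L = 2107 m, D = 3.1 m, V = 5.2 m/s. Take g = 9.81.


hf = 0.011 * 2107 * 5.2^2 / (3.1 * 2 * 9.81) = 10.3039 m


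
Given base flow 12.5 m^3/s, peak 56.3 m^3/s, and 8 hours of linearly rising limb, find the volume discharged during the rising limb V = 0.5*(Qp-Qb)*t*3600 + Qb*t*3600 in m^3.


V = 0.5*(56.3 - 12.5)*8*3600 + 12.5*8*3600 = 990720.0000 m^3


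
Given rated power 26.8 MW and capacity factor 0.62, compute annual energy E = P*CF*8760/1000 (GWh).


E = 26.8 * 0.62 * 8760 / 1000 = 145.5562 GWh


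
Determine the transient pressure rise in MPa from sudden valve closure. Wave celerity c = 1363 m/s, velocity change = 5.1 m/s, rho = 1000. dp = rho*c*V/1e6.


dp = 1000 * 1363 * 5.1 / 1e6 = 6.9513 MPa


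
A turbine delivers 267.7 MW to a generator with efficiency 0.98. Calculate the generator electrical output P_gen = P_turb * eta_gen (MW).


P_gen = 267.7 * 0.98 = 262.3460 MW


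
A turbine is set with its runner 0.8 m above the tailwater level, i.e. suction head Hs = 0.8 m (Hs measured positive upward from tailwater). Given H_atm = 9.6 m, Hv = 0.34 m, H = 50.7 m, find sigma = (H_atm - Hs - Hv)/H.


sigma = (9.6 - 0.8 - 0.34) / 50.7 = 0.1669


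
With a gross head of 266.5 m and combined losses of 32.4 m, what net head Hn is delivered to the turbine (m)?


Hn = 266.5 - 32.4 = 234.1000 m


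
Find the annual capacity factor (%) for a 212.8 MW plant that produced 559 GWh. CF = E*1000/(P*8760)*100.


CF = 559 * 1000 / (212.8 * 8760) * 100 = 29.9872 %


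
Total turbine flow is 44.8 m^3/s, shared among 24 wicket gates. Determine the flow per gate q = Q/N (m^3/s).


q = 44.8 / 24 = 1.8667 m^3/s


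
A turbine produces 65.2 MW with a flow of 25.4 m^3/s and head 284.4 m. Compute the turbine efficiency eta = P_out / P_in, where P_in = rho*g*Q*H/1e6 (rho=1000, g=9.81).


P_in = 1000 * 9.81 * 25.4 * 284.4 / 1e6 = 70.8651 MW
eta = 65.2 / 70.8651 = 0.9201


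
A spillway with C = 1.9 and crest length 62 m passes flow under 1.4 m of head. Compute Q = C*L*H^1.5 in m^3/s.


Q = 1.9 * 62 * 1.4^1.5 = 195.1360 m^3/s


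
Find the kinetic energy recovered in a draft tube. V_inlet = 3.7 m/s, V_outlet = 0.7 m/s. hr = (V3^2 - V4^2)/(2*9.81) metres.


hr = (3.7^2 - 0.7^2) / (2*9.81) = 0.6728 m


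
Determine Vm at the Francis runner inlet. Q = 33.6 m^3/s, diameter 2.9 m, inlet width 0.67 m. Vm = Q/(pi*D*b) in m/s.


Vm = 33.6 / (pi * 2.9 * 0.67) = 5.5045 m/s


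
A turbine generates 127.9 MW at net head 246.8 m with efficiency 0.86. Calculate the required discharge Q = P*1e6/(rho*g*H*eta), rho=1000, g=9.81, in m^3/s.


Q = 127.9 * 1e6 / (1000 * 9.81 * 246.8 * 0.86) = 61.4268 m^3/s


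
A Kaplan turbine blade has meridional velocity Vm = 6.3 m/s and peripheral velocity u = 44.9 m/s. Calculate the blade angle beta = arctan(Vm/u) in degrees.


beta = arctan(6.3 / 44.9) = 7.9871 degrees


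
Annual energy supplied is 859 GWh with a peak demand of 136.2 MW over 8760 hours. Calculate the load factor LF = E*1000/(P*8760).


LF = 859 * 1000 / (136.2 * 8760) = 0.7200


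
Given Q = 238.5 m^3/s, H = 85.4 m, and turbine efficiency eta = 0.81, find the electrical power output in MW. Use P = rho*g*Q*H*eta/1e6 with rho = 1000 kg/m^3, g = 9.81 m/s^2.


P = 1000 * 9.81 * 238.5 * 85.4 * 0.81 / 1e6 = 161.8454 MW


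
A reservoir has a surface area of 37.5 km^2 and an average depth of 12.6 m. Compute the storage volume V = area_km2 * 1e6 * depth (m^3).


V = 37.5 * 1e6 * 12.6 = 4.7250e+08 m^3


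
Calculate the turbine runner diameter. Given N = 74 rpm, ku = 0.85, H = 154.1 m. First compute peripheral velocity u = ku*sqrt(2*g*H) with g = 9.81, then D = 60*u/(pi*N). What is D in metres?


u = 0.85 * sqrt(2*9.81*154.1) = 46.7380 m/s
D = 60 * 46.7380 / (pi * 74) = 12.0626 m


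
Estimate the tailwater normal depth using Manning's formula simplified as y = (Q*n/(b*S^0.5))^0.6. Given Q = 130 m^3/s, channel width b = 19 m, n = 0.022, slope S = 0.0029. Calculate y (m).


y = (130 * 0.022 / (19 * 0.0029^0.5))^0.6 = 1.8529 m


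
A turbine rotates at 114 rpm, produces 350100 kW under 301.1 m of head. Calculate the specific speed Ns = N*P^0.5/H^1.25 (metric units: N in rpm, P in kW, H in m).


Ns = 114 * 350100^0.5 / 301.1^1.25 = 53.7790


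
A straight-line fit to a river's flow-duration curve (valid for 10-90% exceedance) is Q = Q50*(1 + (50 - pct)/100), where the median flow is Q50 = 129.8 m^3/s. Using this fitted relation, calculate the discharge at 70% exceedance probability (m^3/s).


Q = 129.8 * (1 + (50 - 70)/100) = 103.8400 m^3/s


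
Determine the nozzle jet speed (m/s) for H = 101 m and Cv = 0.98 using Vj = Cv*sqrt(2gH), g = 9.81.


Vj = 0.98 * sqrt(2*9.81*101) = 43.6251 m/s


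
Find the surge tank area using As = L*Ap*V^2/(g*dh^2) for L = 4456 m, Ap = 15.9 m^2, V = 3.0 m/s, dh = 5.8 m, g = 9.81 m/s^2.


As = 4456 * 15.9 * 3.0^2 / (9.81 * 5.8^2) = 1932.2345 m^2


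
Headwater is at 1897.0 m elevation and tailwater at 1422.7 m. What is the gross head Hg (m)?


Hg = 1897.0 - 1422.7 = 474.3000 m


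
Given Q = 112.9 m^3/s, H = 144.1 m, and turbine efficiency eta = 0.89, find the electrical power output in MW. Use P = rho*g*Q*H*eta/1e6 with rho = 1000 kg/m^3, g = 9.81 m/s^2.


P = 1000 * 9.81 * 112.9 * 144.1 * 0.89 / 1e6 = 142.0421 MW


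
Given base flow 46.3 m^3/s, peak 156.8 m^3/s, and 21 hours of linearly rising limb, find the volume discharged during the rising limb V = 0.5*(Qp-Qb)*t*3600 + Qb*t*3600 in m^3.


V = 0.5*(156.8 - 46.3)*21*3600 + 46.3*21*3600 = 7.6772e+06 m^3


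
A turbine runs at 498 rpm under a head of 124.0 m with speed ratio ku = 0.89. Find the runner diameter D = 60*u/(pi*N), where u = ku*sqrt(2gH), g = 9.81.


u = 0.89 * sqrt(2*9.81*124.0) = 43.8986 m/s
D = 60 * 43.8986 / (pi * 498) = 1.6835 m


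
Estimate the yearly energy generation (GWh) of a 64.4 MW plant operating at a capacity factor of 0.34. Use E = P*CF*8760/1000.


E = 64.4 * 0.34 * 8760 / 1000 = 191.8090 GWh


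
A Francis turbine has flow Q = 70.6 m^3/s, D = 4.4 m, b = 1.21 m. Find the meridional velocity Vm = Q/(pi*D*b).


Vm = 70.6 / (pi * 4.4 * 1.21) = 4.2210 m/s


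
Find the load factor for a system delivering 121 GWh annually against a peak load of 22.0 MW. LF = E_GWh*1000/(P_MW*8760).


LF = 121 * 1000 / (22.0 * 8760) = 0.6279


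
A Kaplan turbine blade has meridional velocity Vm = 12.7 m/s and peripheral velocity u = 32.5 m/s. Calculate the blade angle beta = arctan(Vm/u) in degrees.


beta = arctan(12.7 / 32.5) = 21.3440 degrees


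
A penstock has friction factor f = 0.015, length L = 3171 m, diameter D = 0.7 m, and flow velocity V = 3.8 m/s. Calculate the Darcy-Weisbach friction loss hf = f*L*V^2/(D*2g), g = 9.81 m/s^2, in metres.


hf = 0.015 * 3171 * 3.8^2 / (0.7 * 2 * 9.81) = 50.0101 m


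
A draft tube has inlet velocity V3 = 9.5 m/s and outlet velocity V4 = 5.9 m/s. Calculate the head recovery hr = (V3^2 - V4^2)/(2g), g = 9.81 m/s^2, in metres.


hr = (9.5^2 - 5.9^2) / (2*9.81) = 2.8257 m


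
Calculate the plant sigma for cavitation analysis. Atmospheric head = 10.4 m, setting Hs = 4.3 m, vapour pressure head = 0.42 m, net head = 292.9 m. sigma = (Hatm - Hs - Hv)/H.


sigma = (10.4 - 4.3 - 0.42) / 292.9 = 0.0194


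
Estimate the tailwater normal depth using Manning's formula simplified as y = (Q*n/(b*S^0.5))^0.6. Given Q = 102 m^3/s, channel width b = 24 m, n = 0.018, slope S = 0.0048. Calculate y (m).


y = (102 * 0.018 / (24 * 0.0048^0.5))^0.6 = 1.0613 m


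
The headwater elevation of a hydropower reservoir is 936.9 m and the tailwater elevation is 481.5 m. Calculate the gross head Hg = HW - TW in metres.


Hg = 936.9 - 481.5 = 455.4000 m


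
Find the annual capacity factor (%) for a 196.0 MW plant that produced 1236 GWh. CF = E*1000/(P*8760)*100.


CF = 1236 * 1000 / (196.0 * 8760) * 100 = 71.9877 %


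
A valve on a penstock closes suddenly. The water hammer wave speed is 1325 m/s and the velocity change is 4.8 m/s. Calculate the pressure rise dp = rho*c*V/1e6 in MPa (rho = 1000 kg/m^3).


dp = 1000 * 1325 * 4.8 / 1e6 = 6.3600 MPa


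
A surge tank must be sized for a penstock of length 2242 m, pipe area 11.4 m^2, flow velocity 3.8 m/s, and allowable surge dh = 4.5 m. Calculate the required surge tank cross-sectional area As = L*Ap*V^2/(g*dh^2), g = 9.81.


As = 2242 * 11.4 * 3.8^2 / (9.81 * 4.5^2) = 1857.8627 m^2


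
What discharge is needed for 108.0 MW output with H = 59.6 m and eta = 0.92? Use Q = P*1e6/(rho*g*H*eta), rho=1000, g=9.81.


Q = 108.0 * 1e6 / (1000 * 9.81 * 59.6 * 0.92) = 200.7801 m^3/s


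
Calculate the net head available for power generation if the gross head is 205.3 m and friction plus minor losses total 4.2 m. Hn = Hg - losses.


Hn = 205.3 - 4.2 = 201.1000 m


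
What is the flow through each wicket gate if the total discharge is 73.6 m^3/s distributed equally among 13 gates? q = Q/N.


q = 73.6 / 13 = 5.6615 m^3/s


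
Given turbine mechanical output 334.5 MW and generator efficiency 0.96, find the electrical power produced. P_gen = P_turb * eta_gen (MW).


P_gen = 334.5 * 0.96 = 321.1200 MW


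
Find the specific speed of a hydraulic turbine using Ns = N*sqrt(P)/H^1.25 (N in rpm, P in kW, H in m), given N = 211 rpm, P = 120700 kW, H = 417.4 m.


Ns = 211 * 120700^0.5 / 417.4^1.25 = 38.8549


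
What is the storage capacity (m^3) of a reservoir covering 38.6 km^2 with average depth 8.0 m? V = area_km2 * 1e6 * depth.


V = 38.6 * 1e6 * 8.0 = 3.0880e+08 m^3


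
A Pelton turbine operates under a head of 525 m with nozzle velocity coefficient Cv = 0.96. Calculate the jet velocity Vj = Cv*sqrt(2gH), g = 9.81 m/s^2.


Vj = 0.96 * sqrt(2*9.81*525) = 97.4317 m/s


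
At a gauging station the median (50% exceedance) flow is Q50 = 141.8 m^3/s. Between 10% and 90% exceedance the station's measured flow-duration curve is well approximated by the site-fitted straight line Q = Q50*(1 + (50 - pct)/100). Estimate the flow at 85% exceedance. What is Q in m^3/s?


Q = 141.8 * (1 + (50 - 85)/100) = 92.1700 m^3/s


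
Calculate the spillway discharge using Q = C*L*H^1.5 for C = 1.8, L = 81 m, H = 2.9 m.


Q = 1.8 * 81 * 2.9^1.5 = 720.0365 m^3/s


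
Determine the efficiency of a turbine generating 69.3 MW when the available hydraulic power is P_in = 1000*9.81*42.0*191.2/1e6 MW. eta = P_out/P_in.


P_in = 1000 * 9.81 * 42.0 * 191.2 / 1e6 = 78.7782 MW
eta = 69.3 / 78.7782 = 0.8797


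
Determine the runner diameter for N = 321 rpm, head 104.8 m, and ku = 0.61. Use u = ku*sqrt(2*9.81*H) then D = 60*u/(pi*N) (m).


u = 0.61 * sqrt(2*9.81*104.8) = 27.6605 m/s
D = 60 * 27.6605 / (pi * 321) = 1.6457 m


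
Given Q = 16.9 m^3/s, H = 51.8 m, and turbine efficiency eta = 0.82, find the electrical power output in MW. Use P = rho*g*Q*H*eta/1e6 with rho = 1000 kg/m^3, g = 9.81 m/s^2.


P = 1000 * 9.81 * 16.9 * 51.8 * 0.82 / 1e6 = 7.0421 MW


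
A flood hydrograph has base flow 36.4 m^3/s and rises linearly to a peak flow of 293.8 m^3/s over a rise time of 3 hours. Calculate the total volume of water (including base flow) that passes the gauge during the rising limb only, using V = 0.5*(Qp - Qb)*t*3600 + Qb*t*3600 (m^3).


V = 0.5*(293.8 - 36.4)*3*3600 + 36.4*3*3600 = 1.7831e+06 m^3


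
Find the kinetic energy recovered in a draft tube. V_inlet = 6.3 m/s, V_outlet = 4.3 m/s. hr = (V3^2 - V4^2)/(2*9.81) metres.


hr = (6.3^2 - 4.3^2) / (2*9.81) = 1.0805 m


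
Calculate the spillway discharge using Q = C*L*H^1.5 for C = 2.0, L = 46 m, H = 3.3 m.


Q = 2.0 * 46 * 3.3^1.5 = 551.5168 m^3/s


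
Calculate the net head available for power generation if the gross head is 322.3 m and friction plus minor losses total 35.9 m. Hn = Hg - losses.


Hn = 322.3 - 35.9 = 286.4000 m


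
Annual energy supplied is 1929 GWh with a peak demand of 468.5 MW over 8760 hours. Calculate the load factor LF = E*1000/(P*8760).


LF = 1929 * 1000 / (468.5 * 8760) = 0.4700


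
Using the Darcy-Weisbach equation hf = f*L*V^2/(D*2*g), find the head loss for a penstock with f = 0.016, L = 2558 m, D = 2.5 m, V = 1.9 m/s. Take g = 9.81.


hf = 0.016 * 2558 * 1.9^2 / (2.5 * 2 * 9.81) = 3.0122 m


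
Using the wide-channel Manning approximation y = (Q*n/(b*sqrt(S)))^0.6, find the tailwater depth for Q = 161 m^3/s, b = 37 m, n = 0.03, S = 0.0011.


y = (161 * 0.03 / (37 * 0.0011^0.5))^0.6 = 2.2753 m


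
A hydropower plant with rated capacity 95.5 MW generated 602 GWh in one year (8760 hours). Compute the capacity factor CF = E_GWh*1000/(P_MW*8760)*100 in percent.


CF = 602 * 1000 / (95.5 * 8760) * 100 = 71.9596 %


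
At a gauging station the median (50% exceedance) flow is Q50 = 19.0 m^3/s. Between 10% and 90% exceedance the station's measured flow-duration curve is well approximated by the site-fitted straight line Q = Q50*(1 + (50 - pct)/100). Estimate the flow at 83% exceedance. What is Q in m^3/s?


Q = 19.0 * (1 + (50 - 83)/100) = 12.7300 m^3/s


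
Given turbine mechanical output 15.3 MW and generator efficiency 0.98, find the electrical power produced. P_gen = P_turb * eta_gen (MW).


P_gen = 15.3 * 0.98 = 14.9940 MW


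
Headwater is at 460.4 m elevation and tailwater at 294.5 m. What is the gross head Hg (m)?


Hg = 460.4 - 294.5 = 165.9000 m


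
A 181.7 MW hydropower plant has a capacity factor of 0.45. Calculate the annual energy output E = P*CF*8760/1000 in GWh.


E = 181.7 * 0.45 * 8760 / 1000 = 716.2614 GWh


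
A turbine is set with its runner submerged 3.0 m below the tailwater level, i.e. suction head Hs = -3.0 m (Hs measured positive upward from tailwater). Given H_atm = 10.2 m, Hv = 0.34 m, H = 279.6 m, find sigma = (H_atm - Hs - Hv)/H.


sigma = (10.2 - (-3.0) - 0.34) / 279.6 = 0.0460


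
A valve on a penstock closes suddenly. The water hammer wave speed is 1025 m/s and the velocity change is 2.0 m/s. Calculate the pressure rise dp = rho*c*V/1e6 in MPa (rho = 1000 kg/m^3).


dp = 1000 * 1025 * 2.0 / 1e6 = 2.0500 MPa


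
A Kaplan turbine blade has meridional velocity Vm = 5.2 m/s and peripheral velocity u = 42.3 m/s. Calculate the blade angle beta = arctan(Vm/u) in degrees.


beta = arctan(5.2 / 42.3) = 7.0083 degrees


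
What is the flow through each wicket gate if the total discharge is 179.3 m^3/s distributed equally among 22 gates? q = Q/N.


q = 179.3 / 22 = 8.1500 m^3/s


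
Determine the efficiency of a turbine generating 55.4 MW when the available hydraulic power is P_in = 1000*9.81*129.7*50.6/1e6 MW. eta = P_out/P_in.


P_in = 1000 * 9.81 * 129.7 * 50.6 / 1e6 = 64.3813 MW
eta = 55.4 / 64.3813 = 0.8605


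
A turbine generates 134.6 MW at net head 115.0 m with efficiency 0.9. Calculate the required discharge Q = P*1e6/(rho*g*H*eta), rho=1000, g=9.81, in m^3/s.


Q = 134.6 * 1e6 / (1000 * 9.81 * 115.0 * 0.9) = 132.5671 m^3/s


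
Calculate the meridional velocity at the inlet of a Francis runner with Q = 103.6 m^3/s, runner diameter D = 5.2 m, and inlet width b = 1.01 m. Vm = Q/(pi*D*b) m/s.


Vm = 103.6 / (pi * 5.2 * 1.01) = 6.2789 m/s


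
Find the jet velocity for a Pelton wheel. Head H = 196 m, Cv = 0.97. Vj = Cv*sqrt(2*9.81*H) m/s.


Vj = 0.97 * sqrt(2*9.81*196) = 60.1519 m/s


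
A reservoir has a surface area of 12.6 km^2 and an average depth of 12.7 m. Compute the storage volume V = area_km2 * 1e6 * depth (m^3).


V = 12.6 * 1e6 * 12.7 = 1.6002e+08 m^3


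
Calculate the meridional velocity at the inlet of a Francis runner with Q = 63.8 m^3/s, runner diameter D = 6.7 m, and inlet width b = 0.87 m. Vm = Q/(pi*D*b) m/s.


Vm = 63.8 / (pi * 6.7 * 0.87) = 3.4840 m/s


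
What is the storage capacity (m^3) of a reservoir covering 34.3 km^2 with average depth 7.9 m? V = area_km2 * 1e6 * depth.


V = 34.3 * 1e6 * 7.9 = 2.7097e+08 m^3


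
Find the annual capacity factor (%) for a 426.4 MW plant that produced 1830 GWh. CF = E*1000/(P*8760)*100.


CF = 1830 * 1000 / (426.4 * 8760) * 100 = 48.9925 %


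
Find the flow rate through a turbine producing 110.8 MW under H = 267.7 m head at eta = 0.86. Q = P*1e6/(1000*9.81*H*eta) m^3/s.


Q = 110.8 * 1e6 / (1000 * 9.81 * 267.7 * 0.86) = 49.0596 m^3/s


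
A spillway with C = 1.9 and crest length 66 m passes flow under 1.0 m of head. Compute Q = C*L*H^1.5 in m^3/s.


Q = 1.9 * 66 * 1.0^1.5 = 125.4000 m^3/s


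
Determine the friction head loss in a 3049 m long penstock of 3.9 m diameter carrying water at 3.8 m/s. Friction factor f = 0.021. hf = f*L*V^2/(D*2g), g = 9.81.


hf = 0.021 * 3049 * 3.8^2 / (3.9 * 2 * 9.81) = 12.0832 m


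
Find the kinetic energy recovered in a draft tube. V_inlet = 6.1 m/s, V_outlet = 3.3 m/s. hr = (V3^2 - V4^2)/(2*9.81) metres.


hr = (6.1^2 - 3.3^2) / (2*9.81) = 1.3415 m


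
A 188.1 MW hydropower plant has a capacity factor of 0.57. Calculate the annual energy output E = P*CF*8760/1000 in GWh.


E = 188.1 * 0.57 * 8760 / 1000 = 939.2209 GWh


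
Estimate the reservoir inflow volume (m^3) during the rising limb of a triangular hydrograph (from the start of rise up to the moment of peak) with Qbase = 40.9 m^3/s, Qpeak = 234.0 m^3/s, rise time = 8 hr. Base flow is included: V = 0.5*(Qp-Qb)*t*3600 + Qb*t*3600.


V = 0.5*(234.0 - 40.9)*8*3600 + 40.9*8*3600 = 3.9586e+06 m^3


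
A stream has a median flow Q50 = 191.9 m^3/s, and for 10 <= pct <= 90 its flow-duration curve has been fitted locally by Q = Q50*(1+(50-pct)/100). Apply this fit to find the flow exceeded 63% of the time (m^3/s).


Q = 191.9 * (1 + (50 - 63)/100) = 166.9530 m^3/s


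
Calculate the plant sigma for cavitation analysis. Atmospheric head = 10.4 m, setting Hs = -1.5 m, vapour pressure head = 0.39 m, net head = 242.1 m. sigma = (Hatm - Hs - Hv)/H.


sigma = (10.4 - (-1.5) - 0.39) / 242.1 = 0.0475


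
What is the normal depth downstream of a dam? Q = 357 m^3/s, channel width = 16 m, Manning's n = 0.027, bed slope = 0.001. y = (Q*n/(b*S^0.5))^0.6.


y = (357 * 0.027 / (16 * 0.001^0.5))^0.6 = 5.8607 m


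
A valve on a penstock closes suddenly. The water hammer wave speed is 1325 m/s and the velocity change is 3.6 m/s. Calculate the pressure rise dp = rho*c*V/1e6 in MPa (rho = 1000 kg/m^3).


dp = 1000 * 1325 * 3.6 / 1e6 = 4.7700 MPa


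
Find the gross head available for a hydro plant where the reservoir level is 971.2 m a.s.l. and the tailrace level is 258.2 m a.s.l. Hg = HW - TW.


Hg = 971.2 - 258.2 = 713.0000 m


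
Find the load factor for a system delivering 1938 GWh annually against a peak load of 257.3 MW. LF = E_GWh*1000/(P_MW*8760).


LF = 1938 * 1000 / (257.3 * 8760) = 0.8598


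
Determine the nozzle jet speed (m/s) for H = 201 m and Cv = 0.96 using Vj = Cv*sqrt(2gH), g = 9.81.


Vj = 0.96 * sqrt(2*9.81*201) = 60.2863 m/s


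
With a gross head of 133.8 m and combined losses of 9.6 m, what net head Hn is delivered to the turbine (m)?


Hn = 133.8 - 9.6 = 124.2000 m


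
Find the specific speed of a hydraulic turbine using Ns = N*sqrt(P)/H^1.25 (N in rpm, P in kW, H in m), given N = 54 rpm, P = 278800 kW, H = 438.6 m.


Ns = 54 * 278800^0.5 / 438.6^1.25 = 14.2054


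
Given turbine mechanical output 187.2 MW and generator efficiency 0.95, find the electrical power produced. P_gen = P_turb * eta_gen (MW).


P_gen = 187.2 * 0.95 = 177.8400 MW


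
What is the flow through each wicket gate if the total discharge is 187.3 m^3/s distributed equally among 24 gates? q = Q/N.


q = 187.3 / 24 = 7.8042 m^3/s


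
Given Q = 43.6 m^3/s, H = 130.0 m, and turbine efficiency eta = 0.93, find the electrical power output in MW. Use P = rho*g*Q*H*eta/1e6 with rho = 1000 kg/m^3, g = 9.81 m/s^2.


P = 1000 * 9.81 * 43.6 * 130.0 * 0.93 / 1e6 = 51.7109 MW


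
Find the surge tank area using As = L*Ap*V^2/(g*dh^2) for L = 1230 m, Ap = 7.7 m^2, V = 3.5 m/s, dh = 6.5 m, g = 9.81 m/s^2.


As = 1230 * 7.7 * 3.5^2 / (9.81 * 6.5^2) = 279.9215 m^2


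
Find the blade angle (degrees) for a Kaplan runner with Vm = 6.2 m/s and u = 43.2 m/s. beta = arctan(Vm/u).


beta = arctan(6.2 / 43.2) = 8.1672 degrees


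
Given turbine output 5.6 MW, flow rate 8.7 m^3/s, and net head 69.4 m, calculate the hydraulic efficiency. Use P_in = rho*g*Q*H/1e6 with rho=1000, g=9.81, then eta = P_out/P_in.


P_in = 1000 * 9.81 * 8.7 * 69.4 / 1e6 = 5.9231 MW
eta = 5.6 / 5.9231 = 0.9455


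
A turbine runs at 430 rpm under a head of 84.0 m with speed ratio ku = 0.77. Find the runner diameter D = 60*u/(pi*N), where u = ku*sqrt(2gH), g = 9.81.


u = 0.77 * sqrt(2*9.81*84.0) = 31.2593 m/s
D = 60 * 31.2593 / (pi * 430) = 1.3884 m


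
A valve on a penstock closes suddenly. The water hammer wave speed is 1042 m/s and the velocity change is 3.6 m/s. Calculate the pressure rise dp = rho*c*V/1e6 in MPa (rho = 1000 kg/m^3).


dp = 1000 * 1042 * 3.6 / 1e6 = 3.7512 MPa


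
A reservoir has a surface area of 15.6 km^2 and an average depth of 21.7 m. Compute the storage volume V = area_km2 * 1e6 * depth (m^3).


V = 15.6 * 1e6 * 21.7 = 3.3852e+08 m^3


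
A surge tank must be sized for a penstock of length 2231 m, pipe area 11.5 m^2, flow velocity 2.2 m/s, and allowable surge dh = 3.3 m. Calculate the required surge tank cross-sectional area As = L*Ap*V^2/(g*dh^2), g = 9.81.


As = 2231 * 11.5 * 2.2^2 / (9.81 * 3.3^2) = 1162.3740 m^2


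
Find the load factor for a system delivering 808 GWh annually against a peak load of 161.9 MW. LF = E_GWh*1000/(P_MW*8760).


LF = 808 * 1000 / (161.9 * 8760) = 0.5697


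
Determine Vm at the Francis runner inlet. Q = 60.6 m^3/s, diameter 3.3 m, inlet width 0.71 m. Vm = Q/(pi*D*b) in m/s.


Vm = 60.6 / (pi * 3.3 * 0.71) = 8.2329 m/s


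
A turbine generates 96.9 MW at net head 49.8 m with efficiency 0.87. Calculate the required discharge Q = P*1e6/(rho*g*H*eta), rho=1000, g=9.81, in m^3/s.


Q = 96.9 * 1e6 / (1000 * 9.81 * 49.8 * 0.87) = 227.9849 m^3/s


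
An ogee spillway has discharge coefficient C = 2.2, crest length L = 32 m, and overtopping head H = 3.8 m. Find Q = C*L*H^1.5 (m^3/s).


Q = 2.2 * 32 * 3.8^1.5 = 521.4925 m^3/s


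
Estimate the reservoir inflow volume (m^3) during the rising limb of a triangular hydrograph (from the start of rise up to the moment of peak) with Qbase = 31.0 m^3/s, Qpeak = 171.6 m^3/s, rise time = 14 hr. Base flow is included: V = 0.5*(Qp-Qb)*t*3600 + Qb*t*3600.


V = 0.5*(171.6 - 31.0)*14*3600 + 31.0*14*3600 = 5.1055e+06 m^3


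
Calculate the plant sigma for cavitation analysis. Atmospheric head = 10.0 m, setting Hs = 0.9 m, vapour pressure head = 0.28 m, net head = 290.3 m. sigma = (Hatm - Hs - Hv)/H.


sigma = (10.0 - 0.9 - 0.28) / 290.3 = 0.0304


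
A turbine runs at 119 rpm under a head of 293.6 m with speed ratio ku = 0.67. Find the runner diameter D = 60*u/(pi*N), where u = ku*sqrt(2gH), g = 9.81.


u = 0.67 * sqrt(2*9.81*293.6) = 50.8513 m/s
D = 60 * 50.8513 / (pi * 119) = 8.1613 m


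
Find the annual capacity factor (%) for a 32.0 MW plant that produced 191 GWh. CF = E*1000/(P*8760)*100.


CF = 191 * 1000 / (32.0 * 8760) * 100 = 68.1364 %
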